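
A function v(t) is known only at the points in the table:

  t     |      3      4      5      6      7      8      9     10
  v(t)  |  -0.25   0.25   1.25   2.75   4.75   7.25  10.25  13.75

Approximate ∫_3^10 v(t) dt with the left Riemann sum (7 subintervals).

Δt = 1.
Sum = 1·[(-0.25) + 0.25 + 1.25 + 2.75 + 4.75 + 7.25 + 10.25] = 26.25.

26.25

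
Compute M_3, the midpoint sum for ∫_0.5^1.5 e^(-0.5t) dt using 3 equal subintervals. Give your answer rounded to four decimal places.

0.6122

Δt = (1.5 − 0.5)/3 = 1/3.
Midpoints: 2/3, 1, 4/3.
f(2/3) ≈ 0.7165, f(1) ≈ 0.6065, f(4/3) ≈ 0.5134.
Sum = Δt · [f(2/3) + f(1) + f(4/3)].
Sum ≈ 0.6122.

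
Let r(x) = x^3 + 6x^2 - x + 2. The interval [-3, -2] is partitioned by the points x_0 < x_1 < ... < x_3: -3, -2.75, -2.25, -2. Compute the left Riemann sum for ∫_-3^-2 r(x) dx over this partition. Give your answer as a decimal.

Subinterval widths: 0.25, 0.5, 0.25.
Left endpoints: -3, -2.75, -2.25.
r(-3) = 32, r(-2.75) = 29.328125, r(-2.25) = 23.234375.
Sum = Σ Δx_i · r(x_i).
Sum = 28.47265625.

28.47265625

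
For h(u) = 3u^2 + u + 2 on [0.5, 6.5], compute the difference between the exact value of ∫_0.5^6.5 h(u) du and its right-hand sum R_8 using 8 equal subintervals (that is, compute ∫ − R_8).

Exact integral: ∫_0.5^6.5 h(u) du = 307.5.
R_8 = 358.6875.
Error = 307.5 − 358.6875 = -51.1875.

-51.1875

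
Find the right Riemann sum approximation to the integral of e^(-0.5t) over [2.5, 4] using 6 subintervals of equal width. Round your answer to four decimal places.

0.2838

Δt = (4 − 2.5)/6 = 0.25.
Right endpoints: 2.75, 3, 3.25, 3.5, 3.75, 4.
f(2.75) ≈ 0.2528, f(3) ≈ 0.2231, f(3.25) ≈ 0.1969, f(3.5) ≈ 0.1738, f(3.75) ≈ 0.1534, f(4) ≈ 0.1353.
Sum = Δt · [f(2.75) + f(3) + f(3.25) + ...].
Sum ≈ 0.2838.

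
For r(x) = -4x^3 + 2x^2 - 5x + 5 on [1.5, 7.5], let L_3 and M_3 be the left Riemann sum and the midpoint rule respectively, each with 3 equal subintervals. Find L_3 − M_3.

1284

L_3 = -1597.
M_3 = -2881.
L_3 − M_3 = 1284.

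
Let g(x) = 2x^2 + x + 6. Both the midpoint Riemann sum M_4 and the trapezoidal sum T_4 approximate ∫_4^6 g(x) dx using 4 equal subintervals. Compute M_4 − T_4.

-0.25

M_4 = 123.25.
T_4 = 123.5.
M_4 − T_4 = -0.25.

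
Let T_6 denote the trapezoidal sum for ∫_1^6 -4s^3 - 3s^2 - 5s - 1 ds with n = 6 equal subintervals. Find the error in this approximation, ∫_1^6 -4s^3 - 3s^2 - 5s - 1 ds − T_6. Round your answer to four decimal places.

Exact integral: ∫_1^6 f(s) ds = -1602.5.
T_6 ≈ -1628.541667.
Error ≈ -1602.5 − (-1628.541667) ≈ 26.0417.

26.0417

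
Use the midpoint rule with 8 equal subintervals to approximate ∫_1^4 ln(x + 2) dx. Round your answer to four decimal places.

Δx = (4 − 1)/8 = 0.375.
Midpoints: 1.1875, 1.5625, 1.9375, 2.3125, 2.6875, 3.0625, 3.4375, 3.8125.
f(1.1875) ≈ 1.1592, f(1.5625) ≈ 1.2705, f(1.9375) ≈ 1.3705, f(2.3125) ≈ 1.4615, f(2.6875) ≈ 1.5449, f(3.0625) ≈ 1.6219, f(3.4375) ≈ 1.6933, f(3.8125) ≈ 1.7600.
Sum = Δx · [f(1.1875) + f(1.5625) + f(1.9375) + ...].
Sum ≈ 4.4557.

4.4557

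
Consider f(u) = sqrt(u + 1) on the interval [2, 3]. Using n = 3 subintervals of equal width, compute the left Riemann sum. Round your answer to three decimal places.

1.824

Δu = (3 − 2)/3 = 1/3.
Left endpoints: 2, 7/3, 8/3.
f(2) ≈ 1.732, f(7/3) ≈ 1.826, f(8/3) ≈ 1.915.
Sum = Δu · [f(2) + f(7/3) + f(8/3)].
Sum ≈ 1.824.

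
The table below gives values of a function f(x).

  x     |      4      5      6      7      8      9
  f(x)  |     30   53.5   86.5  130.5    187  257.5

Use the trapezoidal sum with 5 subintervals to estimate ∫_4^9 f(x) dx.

601.25

Δx = 1.
T_5 = (1/2)·[30 + 2·53.5 + 2·86.5 + 2·130.5 + 2·187 + 257.5] = 601.25.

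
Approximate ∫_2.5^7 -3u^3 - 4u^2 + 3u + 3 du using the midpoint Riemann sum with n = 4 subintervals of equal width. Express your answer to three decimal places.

Δu = (7 − 2.5)/4 = 1.125.
Midpoints: 3.0625, 4.1875, 5.3125, 6.4375.
f(3.0625) = -456691/4096, f(4.1875) = -1125841/4096, f(5.3125) = -2227207/4096, f(6.4375) = -3865765/4096.
Sum = Δu · [f(3.0625) + f(4.1875) + f(5.3125) + f(6.4375)].
Sum ≈ -2108.140.

-2108.140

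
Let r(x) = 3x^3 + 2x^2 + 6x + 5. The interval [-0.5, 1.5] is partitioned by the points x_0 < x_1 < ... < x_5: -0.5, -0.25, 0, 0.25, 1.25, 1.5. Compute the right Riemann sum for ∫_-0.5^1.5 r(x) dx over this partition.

Subinterval widths: 0.25, 0.25, 0.25, 1, 0.25.
Right endpoints: -0.25, 0, 0.25, 1.25, 1.5.
r(-0.25) = 3.578125, r(0) = 5, r(0.25) = 6.671875, r(1.25) = 21.484375, r(1.5) = 28.625.
Sum = Σ Δx_i · r(x_i).
Sum = 32.453125.

32.453125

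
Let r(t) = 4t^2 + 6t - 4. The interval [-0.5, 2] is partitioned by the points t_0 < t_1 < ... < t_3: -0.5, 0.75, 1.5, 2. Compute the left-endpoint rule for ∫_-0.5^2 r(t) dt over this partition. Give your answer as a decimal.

1.5625

Subinterval widths: 1.25, 0.75, 0.5.
Left endpoints: -0.5, 0.75, 1.5.
r(-0.5) = -6, r(0.75) = 2.75, r(1.5) = 14.
Sum = Σ Δt_i · r(t_i).
Sum = 1.5625.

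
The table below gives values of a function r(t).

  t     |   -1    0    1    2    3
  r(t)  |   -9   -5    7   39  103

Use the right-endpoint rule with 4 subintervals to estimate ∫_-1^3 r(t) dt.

144

Δt = 1.
Sum = 1·[(-5) + 7 + 39 + 103] = 144.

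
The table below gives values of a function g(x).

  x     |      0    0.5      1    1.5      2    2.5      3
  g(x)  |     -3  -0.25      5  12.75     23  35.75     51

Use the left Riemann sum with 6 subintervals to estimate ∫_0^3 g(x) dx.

36.625

Δx = 0.5.
Sum = 0.5·[(-3) + (-0.25) + 5 + 12.75 + 23 + 35.75] = 36.625.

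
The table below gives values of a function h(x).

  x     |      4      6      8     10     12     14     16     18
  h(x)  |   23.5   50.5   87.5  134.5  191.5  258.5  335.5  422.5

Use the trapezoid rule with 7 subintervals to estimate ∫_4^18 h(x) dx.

Δx = 2.
T_7 = (2/2)·[23.5 + 2·50.5 + 2·87.5 + 2·134.5 + 2·191.5 + 2·258.5 + 2·335.5 + 422.5] = 2562.

2562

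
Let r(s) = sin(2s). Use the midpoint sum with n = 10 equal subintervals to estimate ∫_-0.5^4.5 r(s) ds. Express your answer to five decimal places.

0.75686

Δs = (4.5 − (-0.5))/10 = 0.5.
Midpoints: -0.25, 0.25, 0.75, 1.25, 1.75, 2.25, 2.75, 3.25, 3.75, 4.25.
r(-0.25) ≈ -0.47943, r(0.25) ≈ 0.47943, r(0.75) ≈ 0.99749, r(1.25) ≈ 0.59847, r(1.75) ≈ -0.35078, r(2.25) ≈ -0.97753, r(2.75) ≈ -0.70554, r(3.25) ≈ 0.21512, r(3.75) ≈ 0.93800, r(4.25) ≈ 0.79849.
Sum = Δs · [r(-0.25) + r(0.25) + r(0.75) + ...].
Sum ≈ 0.75686.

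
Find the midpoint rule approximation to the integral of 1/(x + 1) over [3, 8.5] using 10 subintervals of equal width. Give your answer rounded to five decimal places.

Δx = (8.5 − 3)/10 = 0.55.
Midpoints: 3.275, 3.825, 4.375, 4.925, 5.475, 6.025, 6.575, 7.125, 7.675, 8.225.
f(3.275) = 40/171, f(3.825) = 40/193, f(4.375) = 8/43, f(4.925) = 40/237, f(5.475) = 40/259, f(6.025) = 40/281, f(6.575) = 40/303, f(7.125) = 8/65, f(7.675) = 40/347, f(8.225) = 40/369.
Sum = Δx · [f(3.275) + f(3.825) + f(4.375) + ...].
Sum ≈ 0.86435.

0.86435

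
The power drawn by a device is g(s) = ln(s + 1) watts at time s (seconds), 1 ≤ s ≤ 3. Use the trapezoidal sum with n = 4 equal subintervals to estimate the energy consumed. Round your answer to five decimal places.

2.15369

Δs = (3 − 1)/4 = 0.5.
g(1) ≈ 0.69315, g(1.5) ≈ 0.91629, g(2) ≈ 1.09861, g(2.5) ≈ 1.25276, g(3) ≈ 1.38629.
T_4 = (Δs/2)·[g(s_0) + 2g(s_1) + 2g(s_2) + 2g(s_3) + g(s_4)].
Sum ≈ 2.15369.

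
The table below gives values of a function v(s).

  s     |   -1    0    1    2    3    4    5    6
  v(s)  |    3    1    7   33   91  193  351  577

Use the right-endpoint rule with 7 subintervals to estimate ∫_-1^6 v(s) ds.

1253

Δs = 1.
Sum = 1·[1 + 7 + 33 + 91 + 193 + 351 + 577] = 1253.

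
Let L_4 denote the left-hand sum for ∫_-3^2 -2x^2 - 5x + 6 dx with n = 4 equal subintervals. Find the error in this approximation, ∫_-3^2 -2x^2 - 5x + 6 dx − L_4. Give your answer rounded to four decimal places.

Exact integral: ∫_-3^2 f(x) dx ≈ 19.166667.
L_4 = 25.9375.
Error ≈ 19.166667 − 25.9375 ≈ -6.7708.

-6.7708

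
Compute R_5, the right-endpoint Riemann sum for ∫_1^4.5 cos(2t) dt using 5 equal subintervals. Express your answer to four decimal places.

Δt = (4.5 − 1)/5 = 0.7.
Right endpoints: 1.7, 2.4, 3.1, 3.8, 4.5.
f(1.7) ≈ -0.9668, f(2.4) ≈ 0.0875, f(3.1) ≈ 0.9965, f(3.8) ≈ 0.2513, f(4.5) ≈ -0.9111.
Sum = Δt · [f(1.7) + f(2.4) + f(3.1) + f(3.8) + f(4.5)].
Sum ≈ -0.3798.

-0.3798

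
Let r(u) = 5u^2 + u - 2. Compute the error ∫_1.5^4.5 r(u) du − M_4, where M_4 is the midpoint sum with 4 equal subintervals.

Exact integral: ∫_1.5^4.5 r(u) du = 149.25.
M_4 = 148.546875.
Error = 149.25 − 148.546875 = 0.703125.

0.703125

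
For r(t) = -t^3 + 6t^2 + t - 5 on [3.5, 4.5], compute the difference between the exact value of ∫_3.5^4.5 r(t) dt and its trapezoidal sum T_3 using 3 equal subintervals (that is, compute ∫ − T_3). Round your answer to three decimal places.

0.111

Exact integral: ∫_3.5^4.5 r(t) dt = 30.5.
T_3 ≈ 30.38889.
Error ≈ 30.5 − 30.38889 ≈ 0.111.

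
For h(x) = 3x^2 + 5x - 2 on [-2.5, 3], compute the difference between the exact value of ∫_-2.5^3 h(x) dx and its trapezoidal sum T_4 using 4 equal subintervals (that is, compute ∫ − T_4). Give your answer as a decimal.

-5.19921875

Exact integral: ∫_-2.5^3 h(x) dx = 38.5.
T_4 = 43.69921875.
Error = 38.5 − 43.69921875 = -5.19921875.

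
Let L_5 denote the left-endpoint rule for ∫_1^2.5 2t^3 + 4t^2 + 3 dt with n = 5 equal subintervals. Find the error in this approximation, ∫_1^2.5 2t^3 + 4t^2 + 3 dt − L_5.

Exact integral: ∫_1^2.5 f(t) dt = 43.03125.
L_5 = 35.82.
Error = 43.03125 − 35.82 = 7.21125.

7.21125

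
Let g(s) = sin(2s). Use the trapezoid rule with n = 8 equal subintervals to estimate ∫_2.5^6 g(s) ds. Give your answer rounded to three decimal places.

Δs = (6 − 2.5)/8 = 0.4375.
g(2.5) ≈ -0.959, g(2.9375) ≈ -0.397, g(3.375) ≈ 0.450, g(3.8125) ≈ 0.974, g(4.25) ≈ 0.798, g(4.6875) ≈ 0.050, g(5.125) ≈ -0.735, g(5.5625) ≈ -0.992, g(6) ≈ -0.537.
T_8 = (Δs/2)·[g(s_0) + 2g(s_1) + ... + 2g(s_{7}) + g(s_8)].
Sum ≈ -0.262.

-0.262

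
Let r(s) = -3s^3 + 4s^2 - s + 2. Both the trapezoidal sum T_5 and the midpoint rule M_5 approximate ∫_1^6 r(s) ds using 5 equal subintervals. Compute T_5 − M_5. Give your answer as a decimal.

-34.375

T_5 = -715.
M_5 = -680.625.
T_5 − M_5 = -34.375.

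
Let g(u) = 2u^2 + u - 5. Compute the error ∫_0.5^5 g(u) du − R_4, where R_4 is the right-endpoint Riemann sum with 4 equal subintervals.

Exact integral: ∫_0.5^5 g(u) du = 73.125.
R_4 = 105.3984375.
Error = 73.125 − 105.3984375 = -32.2734375.

-32.2734375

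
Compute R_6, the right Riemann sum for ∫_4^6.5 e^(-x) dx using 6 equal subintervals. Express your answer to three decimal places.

Δx = (6.5 − 4)/6 = 5/12.
Right endpoints: 53/12, 29/6, 5.25, 17/3, 73/12, 6.5.
f(53/12) ≈ 0.012, f(29/6) ≈ 0.008, f(5.25) ≈ 0.005, f(17/3) ≈ 0.003, f(73/12) ≈ 0.002, f(6.5) ≈ 0.002.
Sum = Δx · [f(53/12) + f(29/6) + f(5.25) + ...].
Sum ≈ 0.014.

0.014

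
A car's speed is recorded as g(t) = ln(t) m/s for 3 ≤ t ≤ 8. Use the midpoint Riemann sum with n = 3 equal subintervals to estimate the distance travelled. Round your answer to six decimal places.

8.363206

Δt = (8 − 3)/3 = 5/3.
Midpoints: 23/6, 5.5, 43/6.
g(23/6) ≈ 1.343735, g(5.5) ≈ 1.704748, g(43/6) ≈ 1.969441.
Sum = Δt · [g(23/6) + g(5.5) + g(43/6)].
Sum ≈ 8.363206.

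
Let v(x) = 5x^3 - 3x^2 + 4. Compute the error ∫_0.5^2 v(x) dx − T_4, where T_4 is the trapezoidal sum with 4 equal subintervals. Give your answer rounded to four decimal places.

Exact integral: ∫_0.5^2 v(x) dx = 18.046875.
T_4 ≈ 18.600586.
Error ≈ 18.046875 − 18.600586 ≈ -0.5537.

-0.5537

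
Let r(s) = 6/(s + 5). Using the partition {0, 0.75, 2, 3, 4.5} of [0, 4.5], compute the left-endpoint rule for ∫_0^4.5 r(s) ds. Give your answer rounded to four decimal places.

4.1865

Subinterval widths: 0.75, 1.25, 1, 1.5.
Left endpoints: 0, 0.75, 2, 3.
r(0) = 1.2, r(0.75) = 24/23, r(2) = 6/7, r(3) = 0.75.
Sum = Σ Δs_i · r(s_i).
Sum ≈ 4.1865.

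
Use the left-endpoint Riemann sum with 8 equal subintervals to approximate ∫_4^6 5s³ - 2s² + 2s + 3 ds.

Δs = (6 − 4)/8 = 0.25.
Left endpoints: 4, 4.25, 4.5, 4.75, 5, 5.25, 5.5, 5.75.
f(4) = 299, f(4.25) = 359.203125, f(4.5) = 427.125, f(4.75) = 503.234375, f(5) = 588, f(5.25) = 681.890625, f(5.5) = 785.375, f(5.75) = 898.921875.
Sum = Δs · [f(4) + f(4.25) + f(4.5) + ...].
Sum = 1135.6875.

1135.6875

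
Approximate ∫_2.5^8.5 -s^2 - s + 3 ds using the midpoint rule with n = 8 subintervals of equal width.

-214.21875

Δs = (8.5 − 2.5)/8 = 0.75.
Midpoints: 2.875, 3.625, 4.375, 5.125, 5.875, 6.625, 7.375, 8.125.
f(2.875) = -8.140625, f(3.625) = -13.765625, f(4.375) = -20.515625, f(5.125) = -28.390625, f(5.875) = -37.390625, f(6.625) = -47.515625, f(7.375) = -58.765625, f(8.125) = -71.140625.
Sum = Δs · [f(2.875) + f(3.625) + f(4.375) + ...].
Sum = -214.21875.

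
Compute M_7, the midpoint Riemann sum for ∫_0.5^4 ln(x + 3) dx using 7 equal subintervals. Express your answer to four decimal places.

5.7382

Δx = (4 − 0.5)/7 = 0.5.
Midpoints: 0.75, 1.25, 1.75, 2.25, 2.75, 3.25, 3.75.
f(0.75) ≈ 1.3218, f(1.25) ≈ 1.4469, f(1.75) ≈ 1.5581, f(2.25) ≈ 1.6582, f(2.75) ≈ 1.7492, f(3.25) ≈ 1.8326, f(3.75) ≈ 1.9095.
Sum = Δx · [f(0.75) + f(1.25) + f(1.75) + ...].
Sum ≈ 5.7382.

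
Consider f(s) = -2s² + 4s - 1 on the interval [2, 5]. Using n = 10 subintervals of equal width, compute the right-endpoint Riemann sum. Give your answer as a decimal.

Δs = (5 − 2)/10 = 0.3.
Right endpoints: 2.3, 2.6, 2.9, 3.2, 3.5, 3.8, 4.1, 4.4, 4.7, 5.
f(2.3) = -2.38, f(2.6) = -4.12, f(2.9) = -6.22, f(3.2) = -8.68, f(3.5) = -11.5, f(3.8) = -14.68, f(4.1) = -18.22, f(4.4) = -22.12, f(4.7) = -26.38, f(5) = -31.
Sum = Δs · [f(2.3) + f(2.6) + f(2.9) + ...].
Sum = -43.59.

-43.59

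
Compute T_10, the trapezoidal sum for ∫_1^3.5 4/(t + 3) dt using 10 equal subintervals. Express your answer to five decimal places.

Δt = (3.5 − 1)/10 = 0.25.
f(1) = 1, f(1.25) = 16/17, f(1.5) = 8/9, f(1.75) = 16/19, f(2) = 0.8, f(2.25) = 16/21, f(2.5) = 8/11, f(2.75) = 16/23, f(3) = 2/3, f(3.25) = 0.64, f(3.5) = 8/13.
T_10 = (Δt/2)·[f(t_0) + 2f(t_1) + ... + 2f(t_{9}) + f(t_10)].
Sum ≈ 1.94284.

1.94284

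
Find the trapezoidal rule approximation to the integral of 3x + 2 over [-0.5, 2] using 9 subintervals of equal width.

Δx = (2 − (-0.5))/9 = 5/18.
f(-0.5) = 0.5, f(-2/9) = 4/3, f(1/18) = 13/6, f(1/3) = 3, f(11/18) = 23/6, f(8/9) = 14/3, f(7/6) = 5.5, f(13/9) = 19/3, f(31/18) = 43/6, f(2) = 8.
T_9 = (Δx/2)·[f(x_0) + 2f(x_1) + ... + 2f(x_{8}) + f(x_9)].
Sum = 10.625.

10.625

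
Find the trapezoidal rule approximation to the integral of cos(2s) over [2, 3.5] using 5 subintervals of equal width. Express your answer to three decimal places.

Δs = (3.5 − 2)/5 = 0.3.
f(2) ≈ -0.654, f(2.3) ≈ -0.112, f(2.6) ≈ 0.469, f(2.9) ≈ 0.886, f(3.2) ≈ 0.993, f(3.5) ≈ 0.754.
T_5 = (Δs/2)·[f(s_0) + 2f(s_1) + ... + 2f(s_{4}) + f(s_5)].
Sum ≈ 0.686.

0.686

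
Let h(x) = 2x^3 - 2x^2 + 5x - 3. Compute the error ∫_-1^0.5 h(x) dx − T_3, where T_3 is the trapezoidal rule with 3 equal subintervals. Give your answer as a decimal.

Exact integral: ∫_-1^0.5 h(x) dx = -7.59375.
T_3 = -7.8125.
Error = -7.59375 − (-7.8125) = 0.21875.

0.21875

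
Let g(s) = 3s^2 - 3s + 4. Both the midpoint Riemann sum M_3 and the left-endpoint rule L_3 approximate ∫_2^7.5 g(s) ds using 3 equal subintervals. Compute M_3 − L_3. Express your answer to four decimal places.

114.6979

M_3 ≈ 352.878472.
L_3 ≈ 238.180556.
M_3 − L_3 ≈ 114.6979.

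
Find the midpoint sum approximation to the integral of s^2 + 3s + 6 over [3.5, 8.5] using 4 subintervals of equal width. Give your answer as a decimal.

Δs = (8.5 − 3.5)/4 = 1.25.
Midpoints: 4.125, 5.375, 6.625, 7.875.
f(4.125) = 35.390625, f(5.375) = 51.015625, f(6.625) = 69.765625, f(7.875) = 91.640625.
Sum = Δs · [f(4.125) + f(5.375) + f(6.625) + f(7.875)].
Sum = 309.765625.

309.765625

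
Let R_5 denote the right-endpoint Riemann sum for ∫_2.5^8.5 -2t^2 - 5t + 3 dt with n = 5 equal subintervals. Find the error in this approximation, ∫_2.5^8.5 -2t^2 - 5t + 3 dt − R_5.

Exact integral: ∫_2.5^8.5 f(t) dt = -546.
R_5 = -646.08.
Error = -546 − (-646.08) = 100.08.

100.08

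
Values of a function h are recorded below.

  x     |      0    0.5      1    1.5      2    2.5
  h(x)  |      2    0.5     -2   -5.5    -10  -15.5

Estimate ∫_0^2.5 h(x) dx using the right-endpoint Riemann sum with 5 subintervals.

-16.25

Δx = 0.5.
Sum = 0.5·[0.5 + (-2) + (-5.5) + (-10) + (-15.5)] = -16.25.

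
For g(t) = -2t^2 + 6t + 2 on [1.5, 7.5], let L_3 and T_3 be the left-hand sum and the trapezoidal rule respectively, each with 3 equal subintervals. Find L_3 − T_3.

L_3 = -41.
T_3 = -113.
L_3 − T_3 = 72.

72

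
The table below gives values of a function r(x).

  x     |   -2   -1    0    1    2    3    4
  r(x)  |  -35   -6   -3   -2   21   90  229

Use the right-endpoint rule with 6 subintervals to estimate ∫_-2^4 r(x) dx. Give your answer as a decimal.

Δx = 1.
Sum = 1·[(-6) + (-3) + (-2) + 21 + 90 + 229] = 329.

329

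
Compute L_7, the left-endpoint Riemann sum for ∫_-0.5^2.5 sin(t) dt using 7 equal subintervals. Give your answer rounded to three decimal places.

1.422

Δt = (2.5 − (-0.5))/7 = 3/7.
Left endpoints: -0.5, -1/14, 5/14, 11/14, 17/14, 23/14, 29/14.
f(-0.5) ≈ -0.479, f(-1/14) ≈ -0.071, f(5/14) ≈ 0.350, f(11/14) ≈ 0.707, f(17/14) ≈ 0.937, f(23/14) ≈ 0.997, f(29/14) ≈ 0.877.
Sum = Δt · [f(-0.5) + f(-1/14) + f(5/14) + ...].
Sum ≈ 1.422.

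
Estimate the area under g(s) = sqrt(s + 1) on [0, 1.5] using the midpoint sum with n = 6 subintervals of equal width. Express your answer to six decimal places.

Δs = (1.5 − 0)/6 = 0.25.
Midpoints: 0.125, 0.375, 0.625, 0.875, 1.125, 1.375.
g(0.125) ≈ 1.060660, g(0.375) ≈ 1.172604, g(0.625) ≈ 1.274755, g(0.875) ≈ 1.369306, g(1.125) ≈ 1.457738, g(1.375) ≈ 1.541104.
Sum = Δs · [g(0.125) + g(0.375) + g(0.625) + ...].
Sum ≈ 1.969042.

1.969042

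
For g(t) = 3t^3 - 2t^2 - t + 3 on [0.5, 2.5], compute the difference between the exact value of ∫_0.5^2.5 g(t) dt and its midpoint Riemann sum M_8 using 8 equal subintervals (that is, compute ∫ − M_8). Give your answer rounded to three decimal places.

0.120

Exact integral: ∫_0.5^2.5 g(t) dt ≈ 21.91667.
M_8 = 21.796875.
Error ≈ 21.91667 − 21.796875 ≈ 0.120.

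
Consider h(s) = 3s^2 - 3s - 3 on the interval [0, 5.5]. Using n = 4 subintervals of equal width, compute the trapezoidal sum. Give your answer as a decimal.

Δs = (5.5 − 0)/4 = 1.375.
h(0) = -3, h(1.375) = -1.453125, h(2.75) = 11.4375, h(4.125) = 35.671875, h(5.5) = 71.25.
T_4 = (Δs/2)·[h(s_0) + 2h(s_1) + 2h(s_2) + 2h(s_3) + h(s_4)].
Sum = 109.69921875.

109.69921875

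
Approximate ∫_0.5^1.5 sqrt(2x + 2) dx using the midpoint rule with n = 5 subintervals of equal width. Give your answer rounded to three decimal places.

Δx = (1.5 − 0.5)/5 = 0.2.
Midpoints: 0.6, 0.8, 1, 1.2, 1.4.
f(0.6) ≈ 1.789, f(0.8) ≈ 1.897, f(1) ≈ 2.000, f(1.2) ≈ 2.098, f(1.4) ≈ 2.191.
Sum = Δx · [f(0.6) + f(0.8) + f(1) + f(1.2) + f(1.4)].
Sum ≈ 1.995.

1.995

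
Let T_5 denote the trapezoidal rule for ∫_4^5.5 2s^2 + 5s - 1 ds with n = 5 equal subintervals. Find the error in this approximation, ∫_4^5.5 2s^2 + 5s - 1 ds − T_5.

Exact integral: ∫_4^5.5 f(s) ds = 102.375.
T_5 = 102.42.
Error = 102.375 − 102.42 = -0.045.

-0.045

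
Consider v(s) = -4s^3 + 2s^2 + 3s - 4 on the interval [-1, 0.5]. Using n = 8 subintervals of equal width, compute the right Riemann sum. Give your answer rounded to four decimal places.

-5.5342

Δs = (0.5 − (-1))/8 = 0.1875.
Right endpoints: -0.8125, -0.625, -0.4375, -0.25, -0.0625, 0.125, 0.3125, 0.5.
v(-0.8125) = -3043/1024, v(-0.625) = -4.1171875, v(-0.4375) = -4705/1024, v(-0.25) = -4.5625, v(-0.0625) = -4279/1024, v(0.125) = -3.6015625, v(0.3125) = -3061/1024, v(0.5) = -2.5.
Sum = Δs · [v(-0.8125) + v(-0.625) + v(-0.4375) + ...].
Sum ≈ -5.5342.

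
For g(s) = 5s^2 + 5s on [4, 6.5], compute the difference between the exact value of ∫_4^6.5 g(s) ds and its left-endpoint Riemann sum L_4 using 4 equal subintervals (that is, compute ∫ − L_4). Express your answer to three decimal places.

Exact integral: ∫_4^6.5 g(s) ds ≈ 416.66667.
L_4 = 372.55859375.
Error ≈ 416.66667 − 372.55859375 ≈ 44.108.

44.108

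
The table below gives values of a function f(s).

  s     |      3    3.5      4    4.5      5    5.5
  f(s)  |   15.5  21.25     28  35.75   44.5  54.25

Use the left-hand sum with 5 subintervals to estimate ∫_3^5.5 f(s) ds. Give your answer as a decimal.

Δs = 0.5.
Sum = 0.5·[15.5 + 21.25 + 28 + 35.75 + 44.5] = 72.5.

72.5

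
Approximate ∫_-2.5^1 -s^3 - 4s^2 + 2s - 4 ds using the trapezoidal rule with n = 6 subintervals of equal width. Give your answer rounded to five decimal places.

Δs = (1 − (-2.5))/6 = 7/12.
f(-2.5) = -18.375, f(-23/12) = -26761/1728, f(-4/3) = -308/27, f(-0.75) = -7.328125, f(-1/6) = -959/216, f(5/12) = -6797/1728, f(1) = -7.
T_6 = (Δs/2)·[f(s_0) + 2f(s_1) + ... + 2f(s_{5}) + f(s_6)].
Sum ≈ -32.24841.

-32.24841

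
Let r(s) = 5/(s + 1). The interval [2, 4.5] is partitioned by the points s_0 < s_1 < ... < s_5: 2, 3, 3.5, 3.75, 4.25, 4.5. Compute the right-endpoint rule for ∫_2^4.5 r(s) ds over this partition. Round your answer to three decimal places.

Subinterval widths: 1, 0.5, 0.25, 0.5, 0.25.
Right endpoints: 3, 3.5, 3.75, 4.25, 4.5.
r(3) = 1.25, r(3.5) = 10/9, r(3.75) = 20/19, r(4.25) = 20/21, r(4.5) = 10/11.
Sum = Σ Δs_i · r(s_i).
Sum ≈ 2.772.

2.772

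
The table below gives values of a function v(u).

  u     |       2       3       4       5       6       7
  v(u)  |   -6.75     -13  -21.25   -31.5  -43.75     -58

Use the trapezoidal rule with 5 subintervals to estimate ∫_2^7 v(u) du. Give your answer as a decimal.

-141.875

Δu = 1.
T_5 = (1/2)·[(-6.75) + 2·(-13) + 2·(-21.25) + 2·(-31.5) + 2·(-43.75) + (-58)] = -141.875.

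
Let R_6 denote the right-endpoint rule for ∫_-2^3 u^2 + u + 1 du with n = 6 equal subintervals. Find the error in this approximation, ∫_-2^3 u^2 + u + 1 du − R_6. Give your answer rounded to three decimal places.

-4.745

Exact integral: ∫_-2^3 f(u) du ≈ 19.16667.
R_6 ≈ 23.91204.
Error ≈ 19.16667 − 23.91204 ≈ -4.745.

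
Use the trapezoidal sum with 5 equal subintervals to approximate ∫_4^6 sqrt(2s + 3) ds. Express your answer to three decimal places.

7.203

Δs = (6 − 4)/5 = 0.4.
f(4) ≈ 3.317, f(4.4) ≈ 3.435, f(4.8) ≈ 3.550, f(5.2) ≈ 3.661, f(5.6) ≈ 3.768, f(6) ≈ 3.873.
T_5 = (Δs/2)·[f(s_0) + 2f(s_1) + ... + 2f(s_{4}) + f(s_5)].
Sum ≈ 7.203.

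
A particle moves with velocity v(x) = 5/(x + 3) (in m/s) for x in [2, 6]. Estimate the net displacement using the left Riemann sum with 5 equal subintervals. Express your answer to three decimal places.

Δx = (6 − 2)/5 = 0.8.
Left endpoints: 2, 2.8, 3.6, 4.4, 5.2.
v(2) = 1, v(2.8) = 25/29, v(3.6) = 25/33, v(4.4) = 25/37, v(5.2) = 25/41.
Sum = Δx · [v(2) + v(2.8) + v(3.6) + v(4.4) + v(5.2)].
Sum ≈ 3.124.

3.124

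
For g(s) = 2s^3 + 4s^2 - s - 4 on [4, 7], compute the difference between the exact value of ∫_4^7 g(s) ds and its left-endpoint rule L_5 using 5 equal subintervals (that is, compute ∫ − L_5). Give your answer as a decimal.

Exact integral: ∫_4^7 g(s) ds = 1416.
L_5 = 1216.56.
Error = 1416 − 1216.56 = 199.44.

199.44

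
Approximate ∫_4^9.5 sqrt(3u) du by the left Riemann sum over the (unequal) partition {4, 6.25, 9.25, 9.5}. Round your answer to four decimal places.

Subinterval widths: 2.25, 3, 0.25.
Left endpoints: 4, 6.25, 9.25.
f(4) ≈ 3.4641, f(6.25) ≈ 4.3301, f(9.25) ≈ 5.2678.
Sum = Σ Δu_i · f(u_i).
Sum ≈ 22.1016.

22.1016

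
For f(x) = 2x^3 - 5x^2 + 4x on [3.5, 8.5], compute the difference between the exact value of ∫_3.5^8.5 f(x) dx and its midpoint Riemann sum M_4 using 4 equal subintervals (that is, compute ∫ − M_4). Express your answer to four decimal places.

20.1823

Exact integral: ∫_3.5^8.5 f(x) dx ≈ 1702.916667.
M_4 = 1682.734375.
Error ≈ 1702.916667 − 1682.734375 ≈ 20.1823.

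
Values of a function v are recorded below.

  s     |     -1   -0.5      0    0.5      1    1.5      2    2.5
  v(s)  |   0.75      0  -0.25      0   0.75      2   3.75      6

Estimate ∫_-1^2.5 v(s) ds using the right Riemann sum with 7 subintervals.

6.125

Δs = 0.5.
Sum = 0.5·[0 + (-0.25) + 0 + 0.75 + 2 + 3.75 + 6] = 6.125.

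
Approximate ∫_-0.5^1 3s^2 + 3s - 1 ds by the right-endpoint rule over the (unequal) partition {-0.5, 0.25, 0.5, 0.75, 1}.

Subinterval widths: 0.75, 0.25, 0.25, 0.25.
Right endpoints: 0.25, 0.5, 0.75, 1.
f(0.25) = -0.0625, f(0.5) = 1.25, f(0.75) = 2.9375, f(1) = 5.
Sum = Σ Δs_i · f(s_i).
Sum = 2.25.

2.25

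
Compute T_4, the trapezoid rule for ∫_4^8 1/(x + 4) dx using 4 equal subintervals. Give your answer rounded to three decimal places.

Δx = (8 − 4)/4 = 1.
f(4) = 0.125, f(5) = 1/9, f(6) = 0.1, f(7) = 1/11, f(8) = 1/12.
T_4 = (Δx/2)·[f(x_0) + 2f(x_1) + 2f(x_2) + 2f(x_3) + f(x_4)].
Sum ≈ 0.406.

0.406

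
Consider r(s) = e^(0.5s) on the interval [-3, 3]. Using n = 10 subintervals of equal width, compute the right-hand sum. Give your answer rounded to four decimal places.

9.8585

Δs = (3 − (-3))/10 = 0.6.
Right endpoints: -2.4, -1.8, -1.2, -0.6, 0, 0.6, 1.2, 1.8, 2.4, 3.
r(-2.4) ≈ 0.3012, r(-1.8) ≈ 0.4066, r(-1.2) ≈ 0.5488, r(-0.6) ≈ 0.7408, r(0) ≈ 1.0000, r(0.6) ≈ 1.3499, r(1.2) ≈ 1.8221, r(1.8) ≈ 2.4596, r(2.4) ≈ 3.3201, r(3) ≈ 4.4817.
Sum = Δs · [r(-2.4) + r(-1.8) + r(-1.2) + ...].
Sum ≈ 9.8585.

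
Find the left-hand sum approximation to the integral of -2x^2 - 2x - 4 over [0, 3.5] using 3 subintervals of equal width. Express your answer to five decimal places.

-38.04630

Δx = (3.5 − 0)/3 = 7/6.
Left endpoints: 0, 7/6, 7/3.
f(0) = -4, f(7/6) = -163/18, f(7/3) = -176/9.
Sum = Δx · [f(0) + f(7/6) + f(7/3)].
Sum ≈ -38.04630.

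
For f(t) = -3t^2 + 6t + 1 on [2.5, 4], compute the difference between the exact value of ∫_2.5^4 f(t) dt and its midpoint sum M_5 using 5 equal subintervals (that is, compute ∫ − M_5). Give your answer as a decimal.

Exact integral: ∫_2.5^4 f(t) dt = -17.625.
M_5 = -17.59125.
Error = -17.625 − (-17.59125) = -0.03375.

-0.03375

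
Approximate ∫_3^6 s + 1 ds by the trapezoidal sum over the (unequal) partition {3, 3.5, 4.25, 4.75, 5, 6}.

16.5

Subinterval widths: 0.5, 0.75, 0.5, 0.25, 1.
f(3) = 4, f(3.5) = 4.5, f(4.25) = 5.25, f(4.75) = 5.75, f(5) = 6, f(6) = 7.
On each subinterval the trapezoid contributes (Δs_i/2)·[f(s_{i-1}) + f(s_i)].
Sum = 16.5.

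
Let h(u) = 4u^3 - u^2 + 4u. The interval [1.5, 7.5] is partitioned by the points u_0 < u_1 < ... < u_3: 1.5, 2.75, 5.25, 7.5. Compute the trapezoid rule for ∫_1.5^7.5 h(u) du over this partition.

Subinterval widths: 1.25, 2.5, 2.25.
h(1.5) = 17.25, h(2.75) = 86.625, h(5.25) = 572.25, h(7.5) = 1661.25.
On each subinterval the trapezoid contributes (Δu_i/2)·[h(u_{i-1}) + h(u_i)].
Sum = 3401.203125.

3401.203125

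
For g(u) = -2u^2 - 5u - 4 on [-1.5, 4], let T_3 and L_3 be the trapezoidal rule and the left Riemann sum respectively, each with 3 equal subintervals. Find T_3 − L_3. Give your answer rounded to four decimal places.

T_3 ≈ -107.453704.
L_3 ≈ -57.037037.
T_3 − L_3 ≈ -50.4167.

-50.4167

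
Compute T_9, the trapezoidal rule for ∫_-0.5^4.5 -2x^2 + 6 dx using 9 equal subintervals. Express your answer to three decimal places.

-31.348

Δx = (4.5 − (-0.5))/9 = 5/9.
f(-0.5) = 5.5, f(1/18) = 971/162, f(11/18) = 851/162, f(7/6) = 59/18, f(31/18) = 11/162, f(41/18) = -709/162, f(17/6) = -181/18, f(61/18) = -2749/162, f(71/18) = -4069/162, f(4.5) = -34.5.
T_9 = (Δx/2)·[f(x_0) + 2f(x_1) + ... + 2f(x_{8}) + f(x_9)].
Sum ≈ -31.348.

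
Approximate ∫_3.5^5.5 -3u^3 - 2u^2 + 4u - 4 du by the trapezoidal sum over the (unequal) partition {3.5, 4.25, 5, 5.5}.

-634.76953125

Subinterval widths: 0.75, 0.75, 0.5.
f(3.5) = -143.125, f(4.25) = -253.421875, f(5) = -409, f(5.5) = -541.625.
On each subinterval the trapezoid contributes (Δu_i/2)·[f(u_{i-1}) + f(u_i)].
Sum = -634.76953125.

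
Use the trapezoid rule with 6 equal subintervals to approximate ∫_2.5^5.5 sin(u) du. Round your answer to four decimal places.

-1.4782

Δu = (5.5 − 2.5)/6 = 0.5.
f(2.5) ≈ 0.5985, f(3) ≈ 0.1411, f(3.5) ≈ -0.3508, f(4) ≈ -0.7568, f(4.5) ≈ -0.9775, f(5) ≈ -0.9589, f(5.5) ≈ -0.7055.
T_6 = (Δu/2)·[f(u_0) + 2f(u_1) + ... + 2f(u_{5}) + f(u_6)].
Sum ≈ -1.4782.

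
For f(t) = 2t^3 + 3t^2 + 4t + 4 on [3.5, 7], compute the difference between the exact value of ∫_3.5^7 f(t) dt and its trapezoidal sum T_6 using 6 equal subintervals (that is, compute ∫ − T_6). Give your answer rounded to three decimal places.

-6.848

Exact integral: ∫_3.5^7 f(t) dt = 1513.09375.
T_6 ≈ 1519.94184.
Error ≈ 1513.09375 − 1519.94184 ≈ -6.848.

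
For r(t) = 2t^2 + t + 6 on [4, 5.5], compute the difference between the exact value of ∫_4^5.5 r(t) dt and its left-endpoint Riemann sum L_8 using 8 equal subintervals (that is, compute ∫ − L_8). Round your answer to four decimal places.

2.7949

Exact integral: ∫_4^5.5 r(t) dt = 84.375.
L_8 ≈ 81.580078.
Error ≈ 84.375 − 81.580078 ≈ 2.7949.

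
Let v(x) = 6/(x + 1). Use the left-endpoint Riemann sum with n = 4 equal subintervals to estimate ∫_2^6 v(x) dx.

5.7

Δx = (6 − 2)/4 = 1.
Left endpoints: 2, 3, 4, 5.
v(2) = 2, v(3) = 1.5, v(4) = 1.2, v(5) = 1.
Sum = Δx · [v(2) + v(3) + v(4) + v(5)].
Sum = 5.7.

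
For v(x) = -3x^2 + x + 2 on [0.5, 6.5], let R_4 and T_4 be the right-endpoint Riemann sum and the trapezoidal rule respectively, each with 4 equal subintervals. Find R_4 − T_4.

R_4 = -338.25.
T_4 = -248.25.
R_4 − T_4 = -90.

-90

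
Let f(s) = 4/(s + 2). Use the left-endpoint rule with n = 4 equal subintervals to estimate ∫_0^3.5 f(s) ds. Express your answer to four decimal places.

4.6575

Δs = (3.5 − 0)/4 = 0.875.
Left endpoints: 0, 0.875, 1.75, 2.625.
f(0) = 2, f(0.875) = 32/23, f(1.75) = 16/15, f(2.625) = 32/37.
Sum = Δs · [f(0) + f(0.875) + f(1.75) + f(2.625)].
Sum ≈ 4.6575.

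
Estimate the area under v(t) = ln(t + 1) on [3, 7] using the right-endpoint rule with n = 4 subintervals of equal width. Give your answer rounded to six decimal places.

7.426549

Δt = (7 − 3)/4 = 1.
Right endpoints: 4, 5, 6, 7.
v(4) ≈ 1.609438, v(5) ≈ 1.791759, v(6) ≈ 1.945910, v(7) ≈ 2.079442.
Sum = Δt · [v(4) + v(5) + v(6) + v(7)].
Sum ≈ 7.426549.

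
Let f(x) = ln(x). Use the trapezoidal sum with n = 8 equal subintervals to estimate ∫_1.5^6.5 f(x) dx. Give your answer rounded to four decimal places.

6.5419

Δx = (6.5 − 1.5)/8 = 0.625.
f(1.5) ≈ 0.4055, f(2.125) ≈ 0.7538, f(2.75) ≈ 1.0116, f(3.375) ≈ 1.2164, f(4) ≈ 1.3863, f(4.625) ≈ 1.5315, f(5.25) ≈ 1.6582, f(5.875) ≈ 1.7707, f(6.5) ≈ 1.8718.
T_8 = (Δx/2)·[f(x_0) + 2f(x_1) + ... + 2f(x_{7}) + f(x_8)].
Sum ≈ 6.5419.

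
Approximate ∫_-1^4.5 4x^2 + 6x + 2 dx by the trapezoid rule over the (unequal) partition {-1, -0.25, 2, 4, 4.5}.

Subinterval widths: 0.75, 2.25, 2, 0.5.
f(-1) = 0, f(-0.25) = 0.75, f(2) = 30, f(4) = 90, f(4.5) = 110.
On each subinterval the trapezoid contributes (Δx_i/2)·[f(x_{i-1}) + f(x_i)].
Sum = 204.875.

204.875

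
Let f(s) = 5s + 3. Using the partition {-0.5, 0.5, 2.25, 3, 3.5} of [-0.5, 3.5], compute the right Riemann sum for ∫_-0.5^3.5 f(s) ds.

Subinterval widths: 1, 1.75, 0.75, 0.5.
Right endpoints: 0.5, 2.25, 3, 3.5.
f(0.5) = 5.5, f(2.25) = 14.25, f(3) = 18, f(3.5) = 20.5.
Sum = Σ Δs_i · f(s_i).
Sum = 54.1875.

54.1875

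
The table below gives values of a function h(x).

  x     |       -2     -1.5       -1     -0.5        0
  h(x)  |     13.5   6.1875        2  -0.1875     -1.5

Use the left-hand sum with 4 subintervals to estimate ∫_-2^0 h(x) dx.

10.75

Δx = 0.5.
Sum = 0.5·[13.5 + 6.1875 + 2 + (-0.1875)] = 10.75.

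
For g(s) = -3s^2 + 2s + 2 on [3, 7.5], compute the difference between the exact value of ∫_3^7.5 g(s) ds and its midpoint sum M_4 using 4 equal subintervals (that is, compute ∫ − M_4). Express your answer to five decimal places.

-1.42383

Exact integral: ∫_3^7.5 g(s) ds = -338.625.
M_4 ≈ -337.2011719.
Error ≈ -338.625 − (-337.2011719) ≈ -1.42383.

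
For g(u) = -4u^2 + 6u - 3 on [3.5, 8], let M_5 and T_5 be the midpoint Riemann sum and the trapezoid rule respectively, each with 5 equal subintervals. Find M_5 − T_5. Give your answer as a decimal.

3.645

M_5 = -482.535.
T_5 = -486.18.
M_5 − T_5 = 3.645.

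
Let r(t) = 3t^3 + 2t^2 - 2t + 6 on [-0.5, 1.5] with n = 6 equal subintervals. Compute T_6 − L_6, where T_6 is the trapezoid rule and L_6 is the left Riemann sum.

T_6 ≈ 16.324074.
L_6 ≈ 14.574074.
T_6 − L_6 = 1.75.

1.75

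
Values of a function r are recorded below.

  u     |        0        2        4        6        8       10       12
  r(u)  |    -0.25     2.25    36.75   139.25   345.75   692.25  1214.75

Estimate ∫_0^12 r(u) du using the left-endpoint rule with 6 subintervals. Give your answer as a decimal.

2432

Δu = 2.
Sum = 2·[(-0.25) + 2.25 + 36.75 + 139.25 + 345.75 + 692.25] = 2432.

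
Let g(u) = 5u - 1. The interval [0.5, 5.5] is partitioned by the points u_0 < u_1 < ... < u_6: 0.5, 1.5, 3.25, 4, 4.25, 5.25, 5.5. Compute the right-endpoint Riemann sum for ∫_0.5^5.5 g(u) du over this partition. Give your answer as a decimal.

84.375

Subinterval widths: 1, 1.75, 0.75, 0.25, 1, 0.25.
Right endpoints: 1.5, 3.25, 4, 4.25, 5.25, 5.5.
g(1.5) = 6.5, g(3.25) = 15.25, g(4) = 19, g(4.25) = 20.25, g(5.25) = 25.25, g(5.5) = 26.5.
Sum = Σ Δu_i · g(u_i).
Sum = 84.375.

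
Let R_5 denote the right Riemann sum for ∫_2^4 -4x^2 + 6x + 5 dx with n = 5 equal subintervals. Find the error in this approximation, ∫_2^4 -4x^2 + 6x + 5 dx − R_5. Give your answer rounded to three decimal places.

Exact integral: ∫_2^4 f(x) dx ≈ -28.66667.
R_5 = -36.08.
Error ≈ -28.66667 − (-36.08) ≈ 7.413.

7.413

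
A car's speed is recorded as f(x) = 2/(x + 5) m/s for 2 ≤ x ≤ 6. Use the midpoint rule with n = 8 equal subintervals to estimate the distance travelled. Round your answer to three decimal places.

0.904

Δx = (6 − 2)/8 = 0.5.
Midpoints: 2.25, 2.75, 3.25, 3.75, 4.25, 4.75, 5.25, 5.75.
f(2.25) = 8/29, f(2.75) = 8/31, f(3.25) = 8/33, f(3.75) = 8/35, f(4.25) = 8/37, f(4.75) = 8/39, f(5.25) = 8/41, f(5.75) = 8/43.
Sum = Δx · [f(2.25) + f(2.75) + f(3.25) + ...].
Sum ≈ 0.904.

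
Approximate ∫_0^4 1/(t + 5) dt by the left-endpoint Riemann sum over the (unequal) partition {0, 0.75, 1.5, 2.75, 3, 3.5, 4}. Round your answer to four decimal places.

0.6263

Subinterval widths: 0.75, 0.75, 1.25, 0.25, 0.5, 0.5.
Left endpoints: 0, 0.75, 1.5, 2.75, 3, 3.5.
f(0) = 0.2, f(0.75) = 4/23, f(1.5) = 2/13, f(2.75) = 4/31, f(3) = 0.125, f(3.5) = 2/17.
Sum = Σ Δt_i · f(t_i).
Sum ≈ 0.6263.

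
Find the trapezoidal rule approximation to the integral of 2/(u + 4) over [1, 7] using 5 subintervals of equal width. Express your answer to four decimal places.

Δu = (7 − 1)/5 = 1.2.
f(1) = 0.4, f(2.2) = 10/31, f(3.4) = 10/37, f(4.6) = 10/43, f(5.8) = 10/49, f(7) = 2/11.
T_5 = (Δu/2)·[f(u_0) + 2f(u_1) + ... + 2f(u_{4}) + f(u_5)].
Sum ≈ 1.5845.

1.5845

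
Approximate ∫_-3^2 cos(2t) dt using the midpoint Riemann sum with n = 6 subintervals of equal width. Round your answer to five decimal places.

Δt = (2 − (-3))/6 = 5/6.
Midpoints: -31/12, -1.75, -11/12, -1/12, 0.75, 19/12.
f(-31/12) ≈ 0.43881, f(-1.75) ≈ -0.93646, f(-11/12) ≈ -0.25953, f(-1/12) ≈ 0.98614, f(0.75) ≈ 0.07074, f(19/12) ≈ -0.99969.
Sum = Δt · [f(-31/12) + f(-1.75) + f(-11/12) + ...].
Sum ≈ -0.58332.

-0.58332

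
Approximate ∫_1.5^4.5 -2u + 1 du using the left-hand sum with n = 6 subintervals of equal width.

Δu = (4.5 − 1.5)/6 = 0.5.
Left endpoints: 1.5, 2, 2.5, 3, 3.5, 4.
f(1.5) = -2, f(2) = -3, f(2.5) = -4, f(3) = -5, f(3.5) = -6, f(4) = -7.
Sum = Δu · [f(1.5) + f(2) + f(2.5) + ...].
Sum = -13.5.

-13.5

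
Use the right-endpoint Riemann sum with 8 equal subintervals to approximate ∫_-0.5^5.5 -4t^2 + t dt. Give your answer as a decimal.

-252

Δt = (5.5 − (-0.5))/8 = 0.75.
Right endpoints: 0.25, 1, 1.75, 2.5, 3.25, 4, 4.75, 5.5.
f(0.25) = 0, f(1) = -3, f(1.75) = -10.5, f(2.5) = -22.5, f(3.25) = -39, f(4) = -60, f(4.75) = -85.5, f(5.5) = -115.5.
Sum = Δt · [f(0.25) + f(1) + f(1.75) + ...].
Sum = -252.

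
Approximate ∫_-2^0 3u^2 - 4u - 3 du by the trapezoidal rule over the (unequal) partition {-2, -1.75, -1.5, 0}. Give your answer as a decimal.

11.703125

Subinterval widths: 0.25, 0.25, 1.5.
f(-2) = 17, f(-1.75) = 13.1875, f(-1.5) = 9.75, f(0) = -3.
On each subinterval the trapezoid contributes (Δu_i/2)·[f(u_{i-1}) + f(u_i)].
Sum = 11.703125.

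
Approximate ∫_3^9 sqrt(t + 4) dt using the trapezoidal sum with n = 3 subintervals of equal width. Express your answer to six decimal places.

18.884552

Δt = (9 − 3)/3 = 2.
f(3) ≈ 2.645751, f(5) ≈ 3.000000, f(7) ≈ 3.316625, f(9) ≈ 3.605551.
T_3 = (Δt/2)·[f(t_0) + 2f(t_1) + 2f(t_2) + f(t_3)].
Sum ≈ 18.884552.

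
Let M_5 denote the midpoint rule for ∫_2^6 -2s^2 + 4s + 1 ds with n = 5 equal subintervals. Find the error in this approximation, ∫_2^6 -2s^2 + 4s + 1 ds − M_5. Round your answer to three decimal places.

Exact integral: ∫_2^6 f(s) ds ≈ -70.66667.
M_5 = -70.24.
Error ≈ -70.66667 − (-70.24) ≈ -0.427.

-0.427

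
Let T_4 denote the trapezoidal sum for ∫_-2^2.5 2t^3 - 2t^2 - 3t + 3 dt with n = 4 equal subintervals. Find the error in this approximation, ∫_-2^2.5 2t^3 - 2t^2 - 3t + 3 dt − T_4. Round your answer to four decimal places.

Exact integral: ∫_-2^2.5 f(t) dt = 5.90625.
T_4 ≈ 5.431641.
Error ≈ 5.90625 − 5.431641 ≈ 0.4746.

0.4746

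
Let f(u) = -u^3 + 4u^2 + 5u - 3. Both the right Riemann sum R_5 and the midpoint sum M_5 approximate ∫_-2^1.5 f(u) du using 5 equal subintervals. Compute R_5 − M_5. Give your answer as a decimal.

R_5 = 4.0775.
M_5 = 2.3471875.
R_5 − M_5 = 1.7303125.

1.7303125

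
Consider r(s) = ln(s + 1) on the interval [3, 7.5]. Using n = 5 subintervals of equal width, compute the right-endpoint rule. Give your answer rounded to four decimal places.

8.4757

Δs = (7.5 − 3)/5 = 0.9.
Right endpoints: 3.9, 4.8, 5.7, 6.6, 7.5.
r(3.9) ≈ 1.5892, r(4.8) ≈ 1.7579, r(5.7) ≈ 1.9021, r(6.6) ≈ 2.0281, r(7.5) ≈ 2.1401.
Sum = Δs · [r(3.9) + r(4.8) + r(5.7) + r(6.6) + r(7.5)].
Sum ≈ 8.4757.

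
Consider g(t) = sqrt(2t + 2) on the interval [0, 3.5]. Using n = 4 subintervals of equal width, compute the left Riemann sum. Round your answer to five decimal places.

7.33993

Δt = (3.5 − 0)/4 = 0.875.
Left endpoints: 0, 0.875, 1.75, 2.625.
g(0) ≈ 1.41421, g(0.875) ≈ 1.93649, g(1.75) ≈ 2.34521, g(2.625) ≈ 2.69258.
Sum = Δt · [g(0) + g(0.875) + g(1.75) + g(2.625)].
Sum ≈ 7.33993.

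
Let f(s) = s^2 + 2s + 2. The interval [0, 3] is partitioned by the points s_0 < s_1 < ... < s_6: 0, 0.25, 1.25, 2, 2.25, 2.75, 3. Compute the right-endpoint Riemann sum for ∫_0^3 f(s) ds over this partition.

28.875

Subinterval widths: 0.25, 1, 0.75, 0.25, 0.5, 0.25.
Right endpoints: 0.25, 1.25, 2, 2.25, 2.75, 3.
f(0.25) = 2.5625, f(1.25) = 6.0625, f(2) = 10, f(2.25) = 11.5625, f(2.75) = 15.0625, f(3) = 17.
Sum = Σ Δs_i · f(s_i).
Sum = 28.875.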